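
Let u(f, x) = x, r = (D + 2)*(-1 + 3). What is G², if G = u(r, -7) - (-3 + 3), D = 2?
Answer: 49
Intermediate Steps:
r = 8 (r = (2 + 2)*(-1 + 3) = 4*2 = 8)
G = -7 (G = -7 - (-3 + 3) = -7 - 0 = -7 - 1*0 = -7 + 0 = -7)
G² = (-7)² = 49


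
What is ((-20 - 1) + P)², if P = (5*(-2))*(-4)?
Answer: 361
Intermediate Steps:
P = 40 (P = -10*(-4) = 40)
((-20 - 1) + P)² = ((-20 - 1) + 40)² = (-21 + 40)² = 19² = 361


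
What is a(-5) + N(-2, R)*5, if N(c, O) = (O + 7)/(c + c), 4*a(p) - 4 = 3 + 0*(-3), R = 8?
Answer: -17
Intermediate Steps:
a(p) = 7/4 (a(p) = 1 + (3 + 0*(-3))/4 = 1 + (3 + 0)/4 = 1 + (¼)*3 = 1 + ¾ = 7/4)
N(c, O) = (7 + O)/(2*c) (N(c, O) = (7 + O)/((2*c)) = (7 + O)*(1/(2*c)) = (7 + O)/(2*c))
a(-5) + N(-2, R)*5 = 7/4 + ((½)*(7 + 8)/(-2))*5 = 7/4 + ((½)*(-½)*15)*5 = 7/4 - 15/4*5 = 7/4 - 75/4 = -17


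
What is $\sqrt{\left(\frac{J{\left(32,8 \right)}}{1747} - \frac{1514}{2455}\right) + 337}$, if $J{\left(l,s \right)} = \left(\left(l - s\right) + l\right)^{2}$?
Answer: $\frac{3 \sqrt{691181536813755}}{4288885} \approx 18.39$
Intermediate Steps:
$J{\left(l,s \right)} = \left(- s + 2 l\right)^{2}$
$\sqrt{\left(\frac{J{\left(32,8 \right)}}{1747} - \frac{1514}{2455}\right) + 337} = \sqrt{\left(\frac{\left(\left(-1\right) 8 + 2 \cdot 32\right)^{2}}{1747} - \frac{1514}{2455}\right) + 337} = \sqrt{\left(\left(-8 + 64\right)^{2} \cdot \frac{1}{1747} - \frac{1514}{2455}\right) + 337} = \sqrt{\left(56^{2} \cdot \frac{1}{1747} - \frac{1514}{2455}\right) + 337} = \sqrt{\left(3136 \cdot \frac{1}{1747} - \frac{1514}{2455}\right) + 337} = \sqrt{\left(\frac{3136}{1747} - \frac{1514}{2455}\right) + 337} = \sqrt{\frac{5053922}{4288885} + 337} = \sqrt{\frac{1450408167}{4288885}} = \frac{3 \sqrt{691181536813755}}{4288885}$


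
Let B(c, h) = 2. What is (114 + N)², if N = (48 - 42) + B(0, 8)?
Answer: 14884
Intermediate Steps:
N = 8 (N = (48 - 42) + 2 = 6 + 2 = 8)
(114 + N)² = (114 + 8)² = 122² = 14884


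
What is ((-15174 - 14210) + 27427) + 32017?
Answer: 30060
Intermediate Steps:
((-15174 - 14210) + 27427) + 32017 = (-29384 + 27427) + 32017 = -1957 + 32017 = 30060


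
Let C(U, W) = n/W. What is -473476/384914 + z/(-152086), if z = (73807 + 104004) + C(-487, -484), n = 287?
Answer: -33989090198821/14166687406168 ≈ -2.3992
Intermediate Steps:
C(U, W) = 287/W
z = 86060237/484 (z = (73807 + 104004) + 287/(-484) = 177811 + 287*(-1/484) = 177811 - 287/484 = 86060237/484 ≈ 1.7781e+5)
-473476/384914 + z/(-152086) = -473476/384914 + (86060237/484)/(-152086) = -473476*1/384914 + (86060237/484)*(-1/152086) = -236738/192457 - 86060237/73609624 = -33989090198821/14166687406168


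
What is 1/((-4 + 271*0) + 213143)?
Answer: 1/213139 ≈ 4.6918e-6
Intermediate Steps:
1/((-4 + 271*0) + 213143) = 1/((-4 + 0) + 213143) = 1/(-4 + 213143) = 1/213139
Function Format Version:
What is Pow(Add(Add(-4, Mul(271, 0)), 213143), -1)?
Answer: Rational(1, 213139) ≈ 4.6918e-6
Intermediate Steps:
Pow(Add(Add(-4, Mul(271, 0)), 213143), -1) = Pow(Add(Add(-4, 0), 213143), -1) = Pow(Add(-4, 213143), -1) = Pow(213139, -1) = Rational(1, 213139)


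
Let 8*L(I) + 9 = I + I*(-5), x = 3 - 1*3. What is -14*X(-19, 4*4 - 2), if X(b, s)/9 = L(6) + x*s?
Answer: 2079/4 ≈ 519.75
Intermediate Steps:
x = 0 (x = 3 - 3 = 0)
L(I) = -9/8 - I/2 (L(I) = -9/8 + (I + I*(-5))/8 = -9/8 + (I - 5*I)/8 = -9/8 + (-4*I)/8 = -9/8 - I/2)
X(b, s) = -297/8 (X(b, s) = 9*((-9/8 - 1/2*6) + 0*s) = 9*((-9/8 - 3) + 0) = 9*(-33/8 + 0) = 9*(-33/8) = -297/8)
-14*X(-19, 4*4 - 2) = -14*(-297/8) = 2079/4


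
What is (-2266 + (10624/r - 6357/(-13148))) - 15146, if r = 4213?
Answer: -964328161495/55392524 ≈ -17409.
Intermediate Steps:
(-2266 + (10624/r - 6357/(-13148))) - 15146 = (-2266 + (10624/4213 - 6357/(-13148))) - 15146 = (-2266 + (10624*(1/4213) - 6357*(-1/13148))) - 15146 = (-2266 + (10624/4213 + 6357/13148)) - 15146 = (-2266 + 166466393/55392524) - 15146 = -125352992991/55392524 - 15146 = -964328161495/55392524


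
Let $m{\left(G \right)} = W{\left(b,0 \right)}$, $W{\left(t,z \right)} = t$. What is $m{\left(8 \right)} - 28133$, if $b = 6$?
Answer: $-28127$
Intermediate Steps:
$m{\left(G \right)} = 6$
$m{\left(8 \right)} - 28133 = 6 - 28133 = -28127$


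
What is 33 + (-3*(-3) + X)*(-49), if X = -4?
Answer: -212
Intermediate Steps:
33 + (-3*(-3) + X)*(-49) = 33 + (-3*(-3) - 4)*(-49) = 33 + (9 - 4)*(-49) = 33 + 5*(-49) = 33 - 245 = -212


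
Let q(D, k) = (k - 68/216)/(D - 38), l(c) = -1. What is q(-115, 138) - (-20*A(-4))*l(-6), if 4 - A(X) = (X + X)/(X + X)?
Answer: -503155/8262 ≈ -60.900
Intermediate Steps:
A(X) = 3 (A(X) = 4 - (X + X)/(X + X) = 4 - 2*X/(2*X) = 4 - 2*X*1/(2*X) = 4 - 1*1 = 4 - 1 = 3)
q(D, k) = (-17/54 + k)/(-38 + D) (q(D, k) = (k - 68*1/216)/(-38 + D) = (k - 17/54)/(-38 + D) = (-17/54 + k)/(-38 + D))
q(-115, 138) - (-20*A(-4))*l(-6) = (-17/54 + 138)/(-38 - 115) - (-20*3)*(-1) = (7435/54)/(-153) - (-60)*(-1) = -1/153*7435/54 - 1*60 = -7435/8262 - 60 = -503155/8262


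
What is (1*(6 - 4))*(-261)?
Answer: -522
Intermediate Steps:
(1*(6 - 4))*(-261) = (1*2)*(-261) = 2*(-261) = -522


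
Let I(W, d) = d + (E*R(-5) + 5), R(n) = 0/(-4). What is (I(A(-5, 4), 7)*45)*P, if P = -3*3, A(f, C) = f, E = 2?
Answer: -4860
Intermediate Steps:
R(n) = 0 (R(n) = 0*(-1/4) = 0)
P = -9
I(W, d) = 5 + d (I(W, d) = d + (2*0 + 5) = d + (0 + 5) = d + 5 = 5 + d)
(I(A(-5, 4), 7)*45)*P = ((5 + 7)*45)*(-9) = (12*45)*(-9) = 540*(-9) = -4860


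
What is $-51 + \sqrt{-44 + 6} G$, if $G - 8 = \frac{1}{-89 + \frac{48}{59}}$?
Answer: $-51 + \frac{41565 i \sqrt{38}}{5203} \approx -51.0 + 49.245 i$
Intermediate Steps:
$G = \frac{41565}{5203}$ ($G = 8 + \frac{1}{-89 + \frac{48}{59}} = 8 + \frac{1}{- \frac{5203}{59}} = 8 - \frac{59}{5203} = \frac{41565}{5203} \approx 7.9887$)
$-51 + \sqrt{-44 + 6} G = -51 + \sqrt{-44 + 6} \cdot \frac{41565}{5203} = -51 + \sqrt{-38} \cdot \frac{41565}{5203} = -51 + i \sqrt{38} \cdot \frac{41565}{5203} = -51 + \frac{41565 i \sqrt{38}}{5203}$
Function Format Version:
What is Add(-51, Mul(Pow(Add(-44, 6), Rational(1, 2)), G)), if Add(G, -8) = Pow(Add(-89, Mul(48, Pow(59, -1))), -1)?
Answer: Add(-51, Mul(Rational(41565, 5203), I, Pow(38, Rational(1, 2)))) ≈ Add(-51.000, Mul(49.245, I))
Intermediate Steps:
G = Rational(41565, 5203) (G = Add(8, Pow(Add(-89, Mul(48, Pow(59, -1))), -1)) = Add(8, Pow(Add(-89, Mul(48, Rational(1, 59))), -1)) = Add(8, Pow(Add(-89, Rational(48, 59)), -1)) = Add(8, Pow(Rational(-5203, 59), -1)) = Add(8, Rational(-59, 5203)) = Rational(41565, 5203) ≈ 7.9887)
Add(-51, Mul(Pow(Add(-44, 6), Rational(1, 2)), G)) = Add(-51, Mul(Pow(Add(-44, 6), Rational(1, 2)), Rational(41565, 5203))) = Add(-51, Mul(Pow(-38, Rational(1, 2)), Rational(41565, 5203))) = Add(-51, Mul(Mul(I, Pow(38, Rational(1, 2))), Rational(41565, 5203))) = Add(-51, Mul(Rational(41565, 5203), I, Pow(38, Rational(1, 2))))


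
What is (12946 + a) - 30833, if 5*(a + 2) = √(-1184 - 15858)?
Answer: -17889 + I*√17042/5 ≈ -17889.0 + 26.109*I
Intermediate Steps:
a = -2 + I*√17042/5 (a = -2 + √(-1184 - 15858)/5 = -2 + √(-17042)/5 = -2 + (I*√17042)/5 = -2 + I*√17042/5 ≈ -2.0 + 26.109*I)
(12946 + a) - 30833 = (12946 + (-2 + I*√17042/5)) - 30833 = (12944 + I*√17042/5) - 30833 = -17889 + I*√17042/5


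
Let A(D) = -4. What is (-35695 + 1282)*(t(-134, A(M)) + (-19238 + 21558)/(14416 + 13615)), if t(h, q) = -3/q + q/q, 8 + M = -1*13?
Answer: -7071768261/112124 ≈ -63071.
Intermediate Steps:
M = -21 (M = -8 - 1*13 = -8 - 13 = -21)
t(h, q) = 1 - 3/q (t(h, q) = -3/q + 1 = 1 - 3/q)
(-35695 + 1282)*(t(-134, A(M)) + (-19238 + 21558)/(14416 + 13615)) = (-35695 + 1282)*((-3 - 4)/(-4) + (-19238 + 21558)/(14416 + 13615)) = -34413*(-¼*(-7) + 2320/28031) = -34413*(7/4 + 2320*(1/28031)) = -34413*(7/4 + 2320/28031) = -34413*205497/112124 = -7071768261/112124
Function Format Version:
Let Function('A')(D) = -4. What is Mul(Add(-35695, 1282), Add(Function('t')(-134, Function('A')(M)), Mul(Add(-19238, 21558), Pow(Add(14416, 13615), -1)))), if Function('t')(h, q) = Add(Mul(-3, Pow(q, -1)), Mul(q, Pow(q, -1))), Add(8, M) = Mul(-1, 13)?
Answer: Rational(-7071768261, 112124) ≈ -63071.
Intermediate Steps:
M = -21 (M = Add(-8, Mul(-1, 13)) = Add(-8, -13) = -21)
Function('t')(h, q) = Add(1, Mul(-3, Pow(q, -1))) (Function('t')(h, q) = Add(Mul(-3, Pow(q, -1)), 1) = Add(1, Mul(-3, Pow(q, -1))))
Mul(Add(-35695, 1282), Add(Function('t')(-134, Function('A')(M)), Mul(Add(-19238, 21558), Pow(Add(14416, 13615), -1)))) = Mul(Add(-35695, 1282), Add(Mul(Pow(-4, -1), Add(-3, -4)), Mul(Add(-19238, 21558), Pow(Add(14416, 13615), -1)))) = Mul(-34413, Add(Mul(Rational(-1, 4), -7), Mul(2320, Pow(28031, -1)))) = Mul(-34413, Add(Rational(7, 4), Mul(2320, Rational(1, 28031)))) = Mul(-34413, Add(Rational(7, 4), Rational(2320, 28031))) = Mul(-34413, Rational(205497, 112124)) = Rational(-7071768261, 112124)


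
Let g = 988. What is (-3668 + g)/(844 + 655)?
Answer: -2680/1499 ≈ -1.7879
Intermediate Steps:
(-3668 + g)/(844 + 655) = (-3668 + 988)/(844 + 655) = -2680/1499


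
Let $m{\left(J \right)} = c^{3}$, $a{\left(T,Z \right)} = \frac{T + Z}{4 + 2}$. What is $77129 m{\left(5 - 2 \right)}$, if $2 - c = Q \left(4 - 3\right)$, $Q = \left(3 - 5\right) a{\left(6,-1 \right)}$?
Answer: $\frac{102658699}{27} \approx 3.8022 \cdot 10^{6}$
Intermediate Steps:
$a{\left(T,Z \right)} = \frac{T}{6} + \frac{Z}{6}$ ($a{\left(T,Z \right)} = \frac{T + Z}{6} = \left(T + Z\right) \frac{1}{6} = \frac{T}{6} + \frac{Z}{6}$)
$Q = - \frac{5}{3}$ ($Q = \left(3 - 5\right) \left(\frac{1}{6} \cdot 6 + \frac{1}{6} \left(-1\right)\right) = - 2 \left(1 - \frac{1}{6}\right) = \left(-2\right) \frac{5}{6} = - \frac{5}{3} \approx -1.6667$)
$c = \frac{11}{3}$ ($c = 2 - - \frac{5 \left(4 - 3\right)}{3} = 2 - \left(- \frac{5}{3}\right) 1 = 2 - - \frac{5}{3} = 2 + \frac{5}{3} = \frac{11}{3} \approx 3.6667$)
$m{\left(J \right)} = \frac{1331}{27}$ ($m{\left(J \right)} = \left(\frac{11}{3}\right)^{3} = \frac{1331}{27}$)
$77129 m{\left(5 - 2 \right)} = 77129 \cdot \frac{1331}{27} = \frac{102658699}{27}$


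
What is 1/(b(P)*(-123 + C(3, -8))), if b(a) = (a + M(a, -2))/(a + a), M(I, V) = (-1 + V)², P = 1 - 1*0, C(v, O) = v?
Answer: -1/600 ≈ -0.0016667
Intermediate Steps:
P = 1 (P = 1 + 0 = 1)
b(a) = (9 + a)/(2*a) (b(a) = (a + (-1 - 2)²)/(a + a) = (a + (-3)²)/((2*a)) = (a + 9)*(1/(2*a)) = (9 + a)*(1/(2*a)) = (9 + a)/(2*a))
1/(b(P)*(-123 + C(3, -8))) = 1/(((½)*(9 + 1)/1)*(-123 + 3)) = 1/(((½)*1*10)*(-120)) = 1/(5*(-120)) = 1/(-600) = -1/600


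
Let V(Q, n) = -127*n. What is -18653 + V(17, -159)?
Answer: 1540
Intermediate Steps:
-18653 + V(17, -159) = -18653 - 127*(-159) = -18653 + 20193 = 1540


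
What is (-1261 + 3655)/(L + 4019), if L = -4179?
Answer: -1197/80 ≈ -14.962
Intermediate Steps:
(-1261 + 3655)/(L + 4019) = (-1261 + 3655)/(-4179 + 4019) = 2394/(-160) = 2394*(-1/160) = -1197/80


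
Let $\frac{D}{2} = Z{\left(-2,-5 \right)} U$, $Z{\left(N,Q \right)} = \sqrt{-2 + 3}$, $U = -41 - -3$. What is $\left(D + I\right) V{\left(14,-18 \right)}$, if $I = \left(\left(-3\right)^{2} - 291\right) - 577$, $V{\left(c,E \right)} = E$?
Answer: $16830$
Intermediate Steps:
$U = -38$ ($U = -41 + 3 = -38$)
$Z{\left(N,Q \right)} = 1$ ($Z{\left(N,Q \right)} = \sqrt{1} = 1$)
$I = -859$ ($I = \left(9 - 291\right) - 577 = -282 - 577 = -859$)
$D = -76$ ($D = 2 \cdot 1 \left(-38\right) = 2 \left(-38\right) = -76$)
$\left(D + I\right) V{\left(14,-18 \right)} = \left(-76 - 859\right) \left(-18\right) = \left(-935\right) \left(-18\right) = 16830$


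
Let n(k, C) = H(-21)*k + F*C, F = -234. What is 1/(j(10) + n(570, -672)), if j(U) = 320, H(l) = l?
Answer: 1/145598 ≈ 6.8682e-6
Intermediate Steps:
n(k, C) = -234*C - 21*k (n(k, C) = -21*k - 234*C = -234*C - 21*k)
1/(j(10) + n(570, -672)) = 1/(320 + (-234*(-672) - 21*570)) = 1/(320 + (157248 - 11970)) = 1/(320 + 145278) = 1/145598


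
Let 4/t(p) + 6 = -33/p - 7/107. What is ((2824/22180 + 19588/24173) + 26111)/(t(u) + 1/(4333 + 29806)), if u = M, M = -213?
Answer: -2682610919483328370537/69524235570456775 ≈ -38585.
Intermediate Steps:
u = -213
t(p) = 4/(-649/107 - 33/p) (t(p) = 4/(-6 + (-33/p - 7/107)) = 4/(-6 + (-7/107 - 33/p)) = 4/(-649/107 - 33/p))
((2824/22180 + 19588/24173) + 26111)/(t(u) + 1/(4333 + 29806)) = ((2824/22180 + 19588/24173) + 26111)/(-428*(-213)/(3531 + 649*(-213)) + 1/(4333 + 29806)) = ((2824*(1/22180) + 19588*(1/24173)) + 26111)/(-428*(-213)/(3531 - 138237) + 1/34139) = ((706/5545 + 19588/24173) + 26111)/(-428*(-213)/(-134706) + 1/34139) = (125681598/134039285 + 26111)/(-428*(-213)*(-1/134706) + 1/34139) = 3500025452233/(134039285*(-15194/22451 + 1/34139)) = 3500025452233/(134039285*(-518685515/766454689)) = (3500025452233/134039285)*(-766454689/518685515) = -2682610919483328370537/69524235570456775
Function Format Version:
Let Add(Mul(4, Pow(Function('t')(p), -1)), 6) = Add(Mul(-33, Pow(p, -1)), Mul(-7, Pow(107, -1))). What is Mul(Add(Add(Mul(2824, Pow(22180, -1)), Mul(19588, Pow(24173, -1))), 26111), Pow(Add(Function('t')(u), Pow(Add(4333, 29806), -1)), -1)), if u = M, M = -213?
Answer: Rational(-2682610919483328370537, 69524235570456775) ≈ -38585.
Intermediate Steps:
u = -213
Function('t')(p) = Mul(4, Pow(Add(Rational(-649, 107), Mul(-33, Pow(p, -1))), -1)) (Function('t')(p) = Mul(4, Pow(Add(-6, Add(Mul(-33, Pow(p, -1)), Mul(-7, Pow(107, -1)))), -1)) = Mul(4, Pow(Add(-6, Add(Mul(-33, Pow(p, -1)), Mul(-7, Rational(1, 107)))), -1)) = Mul(4, Pow(Add(-6, Add(Mul(-33, Pow(p, -1)), Rational(-7, 107))), -1)) = Mul(4, Pow(Add(-6, Add(Rational(-7, 107), Mul(-33, Pow(p, -1)))), -1)) = Mul(4, Pow(Add(Rational(-649, 107), Mul(-33, Pow(p, -1))), -1)))
Mul(Add(Add(Mul(2824, Pow(22180, -1)), Mul(19588, Pow(24173, -1))), 26111), Pow(Add(Function('t')(u), Pow(Add(4333, 29806), -1)), -1)) = Mul(Add(Add(Mul(2824, Pow(22180, -1)), Mul(19588, Pow(24173, -1))), 26111), Pow(Add(Mul(-428, -213, Pow(Add(3531, Mul(649, -213)), -1)), Pow(Add(4333, 29806), -1)), -1)) = Mul(Add(Add(Mul(2824, Rational(1, 22180)), Mul(19588, Rational(1, 24173))), 26111), Pow(Add(Mul(-428, -213, Pow(Add(3531, -138237), -1)), Pow(34139, -1)), -1)) = Mul(Add(Add(Rational(706, 5545), Rational(19588, 24173)), 26111), Pow(Add(Mul(-428, -213, Pow(-134706, -1)), Rational(1, 34139)), -1)) = Mul(Add(Rational(125681598, 134039285), 26111), Pow(Add(Mul(-428, -213, Rational(-1, 134706)), Rational(1, 34139)), -1)) = Mul(Rational(3500025452233, 134039285), Pow(Add(Rational(-15194, 22451), Rational(1, 34139)), -1)) = Mul(Rational(3500025452233, 134039285), Pow(Rational(-518685515, 766454689), -1)) = Mul(Rational(3500025452233, 134039285), Rational(-766454689, 518685515)) = Rational(-2682610919483328370537, 69524235570456775)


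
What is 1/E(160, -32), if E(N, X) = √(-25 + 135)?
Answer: √110/110 ≈ 0.095346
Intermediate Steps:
E(N, X) = √110
1/E(160, -32) = 1/(√110) = √110/110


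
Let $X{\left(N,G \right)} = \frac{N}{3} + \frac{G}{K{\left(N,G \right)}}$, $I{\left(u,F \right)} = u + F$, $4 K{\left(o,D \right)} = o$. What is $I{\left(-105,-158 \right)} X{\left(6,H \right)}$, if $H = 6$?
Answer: $-1578$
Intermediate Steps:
$K{\left(o,D \right)} = \frac{o}{4}$
$I{\left(u,F \right)} = F + u$
$X{\left(N,G \right)} = \frac{N}{3} + \frac{4 G}{N}$ ($X{\left(N,G \right)} = \frac{N}{3} + \frac{G}{\frac{1}{4} N} = N \frac{1}{3} + G \frac{4}{N} = \frac{N}{3} + \frac{4 G}{N}$)
$I{\left(-105,-158 \right)} X{\left(6,H \right)} = \left(-158 - 105\right) \left(\frac{1}{3} \cdot 6 + 4 \cdot 6 \cdot \frac{1}{6}\right) = - 263 \left(2 + 4 \cdot 6 \cdot \frac{1}{6}\right) = - 263 \left(2 + 4\right) = \left(-263\right) 6 = -1578$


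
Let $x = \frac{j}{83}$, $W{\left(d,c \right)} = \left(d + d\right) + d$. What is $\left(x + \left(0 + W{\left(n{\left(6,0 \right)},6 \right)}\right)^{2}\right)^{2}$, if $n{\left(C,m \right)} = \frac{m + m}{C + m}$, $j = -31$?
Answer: $\frac{961}{6889} \approx 0.1395$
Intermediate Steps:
$n{\left(C,m \right)} = \frac{2 m}{C + m}$
$W{\left(d,c \right)} = 3 d$ ($W{\left(d,c \right)} = 2 d + d = 3 d$)
$x = - \frac{31}{83} \approx -0.37349$
$\left(x + \left(0 + W{\left(n{\left(6,0 \right)},6 \right)}\right)^{2}\right)^{2} = \left(- \frac{31}{83} + \left(0 + 3 \cdot 2 \cdot 0 \frac{1}{6 + 0}\right)^{2}\right)^{2} = \left(- \frac{31}{83} + \left(0 + 3 \cdot 2 \cdot 0 \cdot \frac{1}{6}\right)^{2}\right)^{2} = \left(- \frac{31}{83} + \left(0 + 3 \cdot 0\right)^{2}\right)^{2} = \left(- \frac{31}{83} + \left(0 + 0\right)^{2}\right)^{2} = \left(- \frac{31}{83} + 0^{2}\right)^{2} = \left(- \frac{31}{83} + 0\right)^{2} = \left(- \frac{31}{83}\right)^{2} = \frac{961}{6889}$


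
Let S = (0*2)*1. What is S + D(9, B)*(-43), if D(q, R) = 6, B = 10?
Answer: -258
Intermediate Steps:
S = 0 (S = 0*1 = 0)
S + D(9, B)*(-43) = 0 + 6*(-43) = 0 - 258 = -258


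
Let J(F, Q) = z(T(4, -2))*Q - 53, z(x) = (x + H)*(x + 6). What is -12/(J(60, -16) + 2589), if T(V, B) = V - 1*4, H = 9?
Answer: -3/418 ≈ -0.0071770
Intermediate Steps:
T(V, B) = -4 + V (T(V, B) = V - 4 = -4 + V)
z(x) = (6 + x)*(9 + x) (z(x) = (x + 9)*(x + 6) = (9 + x)*(6 + x) = (6 + x)*(9 + x))
J(F, Q) = -53 + 54*Q (J(F, Q) = (54 + (-4 + 4)**2 + 15*(-4 + 4))*Q - 53 = (54 + 0**2 + 15*0)*Q - 53 = (54 + 0 + 0)*Q - 53 = 54*Q - 53 = -53 + 54*Q)
-12/(J(60, -16) + 2589) = -12/((-53 + 54*(-16)) + 2589) = -12/((-53 - 864) + 2589) = -12/(-917 + 2589) = -12/1672 = -12*1/1672 = -3/418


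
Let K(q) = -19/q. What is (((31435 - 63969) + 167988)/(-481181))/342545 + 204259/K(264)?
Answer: -8888147052394316146/3131696767255 ≈ -2.8381e+6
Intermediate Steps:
(((31435 - 63969) + 167988)/(-481181))/342545 + 204259/K(264) = (((31435 - 63969) + 167988)/(-481181))/342545 + 204259/((-19/264)) = ((-32534 + 167988)*(-1/481181))*(1/342545) + 204259/((-19*1/264)) = (135454*(-1/481181))*(1/342545) + 204259/(-19/264) = -135454/481181*1/342545 + 204259*(-264/19) = -135454/164826145645 - 53924376/19 = -8888147052394316146/3131696767255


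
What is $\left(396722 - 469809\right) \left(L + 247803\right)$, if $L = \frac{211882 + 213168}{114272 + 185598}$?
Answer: $- \frac{543102997080742}{29987} \approx -1.8111 \cdot 10^{10}$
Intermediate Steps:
$L = \frac{42505}{29987}$ ($L = \frac{425050}{299870} = 425050 \cdot \frac{1}{299870} = \frac{42505}{29987} \approx 1.4174$)
$\left(396722 - 469809\right) \left(L + 247803\right) = \left(396722 - 469809\right) \left(\frac{42505}{29987} + 247803\right) = \left(-73087\right) \frac{7430911066}{29987} = - \frac{543102997080742}{29987}$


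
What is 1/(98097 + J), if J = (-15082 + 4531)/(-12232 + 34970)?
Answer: 22738/2230519035 ≈ 1.0194e-5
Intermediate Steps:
J = -10551/22738 ≈ -0.46403
1/(98097 + J) = 1/(98097 - 10551/22738) = 1/(2230519035/22738) = 22738/2230519035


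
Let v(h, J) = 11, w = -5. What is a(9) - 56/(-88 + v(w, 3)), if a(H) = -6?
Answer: -58/11 ≈ -5.2727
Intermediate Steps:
a(9) - 56/(-88 + v(w, 3)) = -6 - 56/(-88 + 11) = -6 - 56/(-77) = -6 - 56*(-1/77) = -6 + 8/11 = -58/11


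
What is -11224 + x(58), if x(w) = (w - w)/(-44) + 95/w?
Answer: -650897/58 ≈ -11222.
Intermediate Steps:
x(w) = 95/w (x(w) = 0*(-1/44) + 95/w = 0 + 95/w = 95/w)
-11224 + x(58) = -11224 + 95/58 = -650897/58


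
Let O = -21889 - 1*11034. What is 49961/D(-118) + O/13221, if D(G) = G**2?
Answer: 202114529/184089204 ≈ 1.0979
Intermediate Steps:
O = -32923 (O = -21889 - 11034 = -32923)
49961/D(-118) + O/13221 = 49961/((-118)**2) - 32923/13221 = 49961/13924 - 32923*1/13221 = 49961*(1/13924) - 32923/13221 = 49961/13924 - 32923/13221 = 202114529/184089204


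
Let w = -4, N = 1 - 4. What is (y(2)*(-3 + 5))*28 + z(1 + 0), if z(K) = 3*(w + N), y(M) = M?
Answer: 91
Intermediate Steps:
N = -3
z(K) = -21 (z(K) = 3*(-4 - 3) = 3*(-7) = -21)
(y(2)*(-3 + 5))*28 + z(1 + 0) = (2*(-3 + 5))*28 - 21 = (2*2)*28 - 21 = 4*28 - 21 = 112 - 21 = 91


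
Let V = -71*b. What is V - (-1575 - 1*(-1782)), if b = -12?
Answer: 645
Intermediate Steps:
V = 852 (V = -71*(-12) = 852)
V - (-1575 - 1*(-1782)) = 852 - (-1575 - 1*(-1782)) = 852 - (-1575 + 1782) = 852 - 1*207 = 852 - 207 = 645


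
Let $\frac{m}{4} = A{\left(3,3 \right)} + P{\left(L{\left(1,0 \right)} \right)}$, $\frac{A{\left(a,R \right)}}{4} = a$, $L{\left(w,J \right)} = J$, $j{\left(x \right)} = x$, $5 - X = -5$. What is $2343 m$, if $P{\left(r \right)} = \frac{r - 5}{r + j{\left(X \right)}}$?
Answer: $107778$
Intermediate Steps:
$X = 10$ ($X = 5 - -5 = 5 + 5 = 10$)
$A{\left(a,R \right)} = 4 a$
$P{\left(r \right)} = \frac{-5 + r}{10 + r}$ ($P{\left(r \right)} = \frac{r - 5}{r + 10} = \frac{-5 + r}{10 + r}$)
$m = 46$ ($m = 4 \left(4 \cdot 3 + \frac{-5 + 0}{10 + 0}\right) = 4 \left(12 + \frac{1}{10} \left(-5\right)\right) = 4 \left(12 - \frac{1}{2}\right) = 4 \cdot \frac{23}{2} = 46$)
$2343 m = 2343 \cdot 46 = 107778$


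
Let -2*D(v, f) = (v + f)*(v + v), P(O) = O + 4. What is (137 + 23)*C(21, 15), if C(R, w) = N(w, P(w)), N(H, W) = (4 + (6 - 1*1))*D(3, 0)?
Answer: -12960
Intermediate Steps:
P(O) = 4 + O
D(v, f) = -v*(f + v) (D(v, f) = -(v + f)*(v + v)/2 = -(f + v)*2*v/2 = -v*(f + v))
N(H, W) = -81 (N(H, W) = (4 + (6 - 1*1))*(-1*3*(0 + 3)) = (4 + (6 - 1))*(-1*3*3) = (4 + 5)*(-9) = 9*(-9) = -81)
C(R, w) = -81
(137 + 23)*C(21, 15) = (137 + 23)*(-81) = 160*(-81) = -12960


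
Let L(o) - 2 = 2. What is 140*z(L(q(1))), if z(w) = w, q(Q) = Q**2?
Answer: 560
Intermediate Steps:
L(o) = 4 (L(o) = 2 + 2 = 4)
140*z(L(q(1))) = 140*4 = 560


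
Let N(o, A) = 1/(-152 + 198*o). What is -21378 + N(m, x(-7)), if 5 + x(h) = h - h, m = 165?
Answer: -695169803/32518 ≈ -21378.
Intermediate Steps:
x(h) = -5 (x(h) = -5 + (h - h) = -5 + 0 = -5)
-21378 + N(m, x(-7)) = -21378 + 1/(2*(-76 + 99*165)) = -21378 + 1/(2*(-76 + 16335)) = -21378 + (½)/16259 = -21378 + (½)*(1/16259) = -21378 + 1/32518 = -695169803/32518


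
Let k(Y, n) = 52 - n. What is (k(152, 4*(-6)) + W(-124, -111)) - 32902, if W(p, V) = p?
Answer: -32950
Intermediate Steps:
(k(152, 4*(-6)) + W(-124, -111)) - 32902 = ((52 - 4*(-6)) - 124) - 32902 = ((52 - 1*(-24)) - 124) - 32902 = ((52 + 24) - 124) - 32902 = (76 - 124) - 32902 = -48 - 32902 = -32950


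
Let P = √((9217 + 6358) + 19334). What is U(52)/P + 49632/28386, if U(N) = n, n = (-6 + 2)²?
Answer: 8272/4731 + 16*√34909/34909 ≈ 1.8341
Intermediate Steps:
P = √34909 (P = √(15575 + 19334) = √34909 ≈ 186.84)
n = 16 (n = (-4)² = 16)
U(N) = 16
U(52)/P + 49632/28386 = 16/(√34909) + 49632/28386 = 16*(√34909/34909) + 49632*(1/28386) = 16*√34909/34909 + 8272/4731 = 8272/4731 + 16*√34909/34909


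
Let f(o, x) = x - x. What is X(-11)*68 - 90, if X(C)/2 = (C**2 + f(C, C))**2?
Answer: 1991086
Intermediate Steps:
f(o, x) = 0
X(C) = 2*C**4 (X(C) = 2*(C**2 + 0)**2 = 2*(C**2)**2 = 2*C**4)
X(-11)*68 - 90 = (2*(-11)**4)*68 - 90 = (2*14641)*68 - 90 = 29282*68 - 90 = 1991176 - 90 = 1991086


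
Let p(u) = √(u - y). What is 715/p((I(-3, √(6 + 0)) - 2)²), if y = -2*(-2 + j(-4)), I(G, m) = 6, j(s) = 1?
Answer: 715*√14/14 ≈ 191.09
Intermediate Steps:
y = 2 (y = -2*(-2 + 1) = -2*(-1) = 2)
p(u) = √(-2 + u) (p(u) = √(u - 1*2) = √(u - 2) = √(-2 + u))
715/p((I(-3, √(6 + 0)) - 2)²) = 715/(√(-2 + (6 - 2)²)) = 715/(√(-2 + 4²)) = 715/(√(-2 + 16)) = 715/(√14) = 715*(√14/14) = 715*√14/14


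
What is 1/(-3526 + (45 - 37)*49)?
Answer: -1/3134 ≈ -0.00031908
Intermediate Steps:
1/(-3526 + (45 - 37)*49) = 1/(-3526 + 8*49) = 1/(-3526 + 392) = 1/(-3134) = -1/3134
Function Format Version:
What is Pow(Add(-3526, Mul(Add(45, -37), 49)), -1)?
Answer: Rational(-1, 3134) ≈ -0.00031908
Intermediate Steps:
Pow(Add(-3526, Mul(Add(45, -37), 49)), -1) = Pow(Add(-3526, Mul(8, 49)), -1) = Pow(Add(-3526, 392), -1) = Pow(-3134, -1) = Rational(-1, 3134)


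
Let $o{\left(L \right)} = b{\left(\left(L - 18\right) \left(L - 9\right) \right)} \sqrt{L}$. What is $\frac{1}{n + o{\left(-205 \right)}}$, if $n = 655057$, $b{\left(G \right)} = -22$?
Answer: $\frac{15977}{10465848109} + \frac{22 i \sqrt{205}}{429099772469} \approx 1.5266 \cdot 10^{-6} + 7.3408 \cdot 10^{-10} i$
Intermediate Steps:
$o{\left(L \right)} = - 22 \sqrt{L}$
$\frac{1}{n + o{\left(-205 \right)}} = \frac{1}{655057 - 22 \sqrt{-205}} = \frac{1}{655057 - 22 i \sqrt{205}}$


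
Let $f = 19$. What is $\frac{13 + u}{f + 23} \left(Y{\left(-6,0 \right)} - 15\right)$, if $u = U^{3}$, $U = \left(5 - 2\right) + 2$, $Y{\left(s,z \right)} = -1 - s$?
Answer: $- \frac{230}{7} \approx -32.857$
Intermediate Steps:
$U = 5$ ($U = 3 + 2 = 5$)
$u = 125$ ($u = 5^{3} = 125$)
$\frac{13 + u}{f + 23} \left(Y{\left(-6,0 \right)} - 15\right) = \frac{13 + 125}{19 + 23} \left(\left(-1 - -6\right) - 15\right) = \frac{138}{42} \left(\left(-1 + 6\right) - 15\right) = 138 \cdot \frac{1}{42} \left(5 - 15\right) = \frac{23}{7} \left(-10\right) = - \frac{230}{7}$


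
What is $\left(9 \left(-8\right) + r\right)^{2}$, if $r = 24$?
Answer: $2304$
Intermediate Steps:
$\left(9 \left(-8\right) + r\right)^{2} = \left(9 \left(-8\right) + 24\right)^{2} = \left(-72 + 24\right)^{2} = \left(-48\right)^{2} = 2304$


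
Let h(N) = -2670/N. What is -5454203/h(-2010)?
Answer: -365431601/89 ≈ -4.1060e+6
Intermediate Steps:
-5454203/h(-2010) = -5454203/((-2670/(-2010))) = -5454203/((-2670*(-1/2010))) = -5454203/89/67 = -5454203*67/89 = -365431601/89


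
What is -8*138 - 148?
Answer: -1252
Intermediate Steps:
-8*138 - 148 = -1104 - 148 = -1252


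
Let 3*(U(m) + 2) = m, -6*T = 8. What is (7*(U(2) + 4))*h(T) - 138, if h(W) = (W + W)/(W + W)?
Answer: -358/3 ≈ -119.33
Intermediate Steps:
T = -4/3 (T = -1/6*8 = -4/3 ≈ -1.3333)
U(m) = -2 + m/3
h(W) = 1 (h(W) = (2*W)/((2*W)) = (2*W)*(1/(2*W)) = 1)
(7*(U(2) + 4))*h(T) - 138 = (7*((-2 + (1/3)*2) + 4))*1 - 138 = (7*((-2 + 2/3) + 4))*1 - 138 = (7*(-4/3 + 4))*1 - 138 = (7*(8/3))*1 - 138 = (56/3)*1 - 138 = 56/3 - 138 = -358/3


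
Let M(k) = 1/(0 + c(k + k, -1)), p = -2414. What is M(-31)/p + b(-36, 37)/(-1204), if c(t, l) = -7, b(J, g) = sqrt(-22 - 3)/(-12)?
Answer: 1/16898 + 5*I/14448 ≈ 5.9179e-5 + 0.00034607*I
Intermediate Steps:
b(J, g) = -5*I/12 (b(J, g) = sqrt(-25)*(-1/12) = (5*I)*(-1/12) = -5*I/12)
M(k) = -1/7 (M(k) = 1/(0 - 7) = 1/(-7) = -1/7)
M(-31)/p + b(-36, 37)/(-1204) = -1/7/(-2414) - 5*I/12/(-1204) = -1/7*(-1/2414) - 5*I/12*(-1/1204) = 1/16898 + 5*I/14448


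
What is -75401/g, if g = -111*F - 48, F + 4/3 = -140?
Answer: -75401/15640 ≈ -4.8210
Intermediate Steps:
F = -424/3 (F = -4/3 - 140 = -424/3 ≈ -141.33)
g = 15640 (g = -111*(-424/3) - 48 = 15688 - 48 = 15640)
-75401/g = -75401/15640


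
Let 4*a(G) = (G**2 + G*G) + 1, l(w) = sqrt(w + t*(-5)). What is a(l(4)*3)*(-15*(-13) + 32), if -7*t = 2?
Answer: 156857/28 ≈ 5602.0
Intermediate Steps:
t = -2/7 (t = -1/7*2 = -2/7 ≈ -0.28571)
l(w) = sqrt(10/7 + w) (l(w) = sqrt(w - 2/7*(-5)) = sqrt(w + 10/7) = sqrt(10/7 + w))
a(G) = 1/4 + G**2/2 (a(G) = ((G**2 + G*G) + 1)/4 = ((G**2 + G**2) + 1)/4 = (2*G**2 + 1)/4 = (1 + 2*G**2)/4 = 1/4 + G**2/2)
a(l(4)*3)*(-15*(-13) + 32) = (1/4 + ((sqrt(70 + 49*4)/7)*3)**2/2)*(-15*(-13) + 32) = (1/4 + ((sqrt(70 + 196)/7)*3)**2/2)*(195 + 32) = (1/4 + ((sqrt(266)/7)*3)**2/2)*227 = (1/4 + (3*sqrt(266)/7)**2/2)*227 = (1/4 + (1/2)*(342/7))*227 = (1/4 + 171/7)*227 = (691/28)*227 = 156857/28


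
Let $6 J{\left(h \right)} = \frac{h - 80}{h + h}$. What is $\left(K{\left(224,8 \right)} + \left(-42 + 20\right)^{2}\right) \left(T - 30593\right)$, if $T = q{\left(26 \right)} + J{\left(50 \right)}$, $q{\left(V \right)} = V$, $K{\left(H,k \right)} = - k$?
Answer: $- \frac{72749579}{5} \approx -1.455 \cdot 10^{7}$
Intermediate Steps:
$J{\left(h \right)} = \frac{-80 + h}{12 h}$ ($J{\left(h \right)} = \frac{\left(h - 80\right) \frac{1}{h + h}}{6} = \frac{\left(-80 + h\right) \frac{1}{2 h}}{6} = \frac{\frac{1}{2} \frac{1}{h} \left(-80 + h\right)}{6} = \frac{-80 + h}{12 h}$)
$T = \frac{519}{20}$ ($T = 26 + \frac{-80 + 50}{12 \cdot 50} = 26 + \frac{1}{12} \cdot \frac{1}{50} \left(-30\right) = 26 - \frac{1}{20} = \frac{519}{20} \approx 25.95$)
$\left(K{\left(224,8 \right)} + \left(-42 + 20\right)^{2}\right) \left(T - 30593\right) = \left(\left(-1\right) 8 + \left(-42 + 20\right)^{2}\right) \left(\frac{519}{20} - 30593\right) = \left(-8 + \left(-22\right)^{2}\right) \left(- \frac{611341}{20}\right) = \left(-8 + 484\right) \left(- \frac{611341}{20}\right) = 476 \left(- \frac{611341}{20}\right) = - \frac{72749579}{5}$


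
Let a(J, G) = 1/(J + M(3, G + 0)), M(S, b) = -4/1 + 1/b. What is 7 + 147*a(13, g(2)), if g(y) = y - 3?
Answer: 203/8 ≈ 25.375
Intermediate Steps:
g(y) = -3 + y
M(S, b) = -4 + 1/b (M(S, b) = -4*1 + 1/b = -4 + 1/b)
a(J, G) = 1/(-4 + J + 1/G) (a(J, G) = 1/(J + (-4 + 1/(G + 0))) = 1/(J + (-4 + 1/G)) = 1/(-4 + J + 1/G))
7 + 147*a(13, g(2)) = 7 + 147*((-3 + 2)/(1 + (-3 + 2)*(-4 + 13))) = 7 + 147*(-1/(1 - 1*9)) = 7 + 147*(-1/(1 - 9)) = 7 + 147*(-1/(-8)) = 7 + 147*(-1*(-⅛)) = 7 + 147*(⅛) = 7 + 147/8 = 203/8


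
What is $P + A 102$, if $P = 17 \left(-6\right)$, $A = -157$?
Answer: $-16116$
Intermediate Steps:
$P = -102$
$P + A 102 = -102 - 16014 = -16116$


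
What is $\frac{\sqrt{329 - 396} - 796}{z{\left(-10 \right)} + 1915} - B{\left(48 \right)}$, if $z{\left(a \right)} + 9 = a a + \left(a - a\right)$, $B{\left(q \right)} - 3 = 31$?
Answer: $- \frac{34500}{1003} + \frac{i \sqrt{67}}{2006} \approx -34.397 + 0.0040804 i$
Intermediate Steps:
$B{\left(q \right)} = 34$ ($B{\left(q \right)} = 3 + 31 = 34$)
$z{\left(a \right)} = -9 + a^{2}$ ($z{\left(a \right)} = -9 + \left(a a + \left(a - a\right)\right) = -9 + \left(a^{2} + 0\right) = -9 + a^{2}$)
$\frac{\sqrt{329 - 396} - 796}{z{\left(-10 \right)} + 1915} - B{\left(48 \right)} = \frac{\sqrt{329 - 396} - 796}{\left(-9 + \left(-10\right)^{2}\right) + 1915} - 34 = \frac{\sqrt{-67} - 796}{\left(-9 + 100\right) + 1915} - 34 = \frac{i \sqrt{67} - 796}{91 + 1915} - 34 = \frac{-796 + i \sqrt{67}}{2006} - 34 = \left(-796 + i \sqrt{67}\right) \frac{1}{2006} - 34 = \left(- \frac{398}{1003} + \frac{i \sqrt{67}}{2006}\right) - 34 = - \frac{34500}{1003} + \frac{i \sqrt{67}}{2006}$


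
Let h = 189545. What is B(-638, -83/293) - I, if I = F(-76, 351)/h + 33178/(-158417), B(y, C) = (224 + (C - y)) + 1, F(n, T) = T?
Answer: 143244702630963/165999151465 ≈ 862.92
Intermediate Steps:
B(y, C) = 225 + C - y (B(y, C) = (224 + C - y) + 1 = 225 + C - y)
I = -117606031/566550005 (I = 351/189545 + 33178/(-158417) = 351*(1/189545) + 33178*(-1/158417) = 351/189545 - 626/2989 = -117606031/566550005 ≈ -0.20758)
B(-638, -83/293) - I = (225 - 83/293 - 1*(-638)) - 1*(-117606031/566550005) = (225 - 83*1/293 + 638) + 117606031/566550005 = (225 - 83/293 + 638) + 117606031/566550005 = 252776/293 + 117606031/566550005 = 143244702630963/165999151465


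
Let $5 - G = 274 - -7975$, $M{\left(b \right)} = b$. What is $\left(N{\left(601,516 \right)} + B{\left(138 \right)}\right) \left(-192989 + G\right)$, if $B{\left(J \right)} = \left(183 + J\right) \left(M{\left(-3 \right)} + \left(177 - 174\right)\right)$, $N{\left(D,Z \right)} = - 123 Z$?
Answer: $12771856044$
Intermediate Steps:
$B{\left(J \right)} = 0$ ($B{\left(J \right)} = \left(183 + J\right) \left(-3 + \left(177 - 174\right)\right) = \left(183 + J\right) \left(-3 + 3\right) = \left(183 + J\right) 0 = 0$)
$G = -8244$ ($G = 5 - \left(274 - -7975\right) = 5 - \left(274 + 7975\right) = 5 - 8249 = -8244$)
$\left(N{\left(601,516 \right)} + B{\left(138 \right)}\right) \left(-192989 + G\right) = \left(\left(-123\right) 516 + 0\right) \left(-192989 - 8244\right) = \left(-63468 + 0\right) \left(-201233\right) = \left(-63468\right) \left(-201233\right) = 12771856044$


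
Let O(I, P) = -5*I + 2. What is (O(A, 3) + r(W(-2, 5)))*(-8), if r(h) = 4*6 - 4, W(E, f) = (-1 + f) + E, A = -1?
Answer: -216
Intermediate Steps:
O(I, P) = 2 - 5*I
W(E, f) = -1 + E + f
r(h) = 20 (r(h) = 24 - 4 = 20)
(O(A, 3) + r(W(-2, 5)))*(-8) = ((2 - 5*(-1)) + 20)*(-8) = ((2 + 5) + 20)*(-8) = (7 + 20)*(-8) = 27*(-8) = -216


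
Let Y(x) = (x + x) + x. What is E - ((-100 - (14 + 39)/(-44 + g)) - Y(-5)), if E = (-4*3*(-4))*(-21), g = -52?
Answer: -88661/96 ≈ -923.55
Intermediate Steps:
Y(x) = 3*x (Y(x) = 2*x + x = 3*x)
E = -1008 (E = -12*(-4)*(-21) = 48*(-21) = -1008)
E - ((-100 - (14 + 39)/(-44 + g)) - Y(-5)) = -1008 - ((-100 - (14 + 39)/(-44 - 52)) - 3*(-5)) = -1008 - ((-100 - 53/(-96)) - 1*(-15)) = -1008 - ((-100 - 53*(-1)/96) + 15) = -1008 - ((-100 - 1*(-53/96)) + 15) = -1008 - ((-100 + 53/96) + 15) = -1008 - (-9547/96 + 15) = -1008 - 1*(-8107/96) = -1008 + 8107/96 = -88661/96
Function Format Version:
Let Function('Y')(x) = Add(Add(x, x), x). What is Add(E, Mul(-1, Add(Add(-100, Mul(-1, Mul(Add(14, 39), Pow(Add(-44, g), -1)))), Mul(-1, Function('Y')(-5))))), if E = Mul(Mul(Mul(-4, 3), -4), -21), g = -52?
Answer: Rational(-88661, 96) ≈ -923.55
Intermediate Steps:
Function('Y')(x) = Mul(3, x) (Function('Y')(x) = Add(Mul(2, x), x) = Mul(3, x))
E = -1008 (E = Mul(Mul(-12, -4), -21) = Mul(48, -21) = -1008)
Add(E, Mul(-1, Add(Add(-100, Mul(-1, Mul(Add(14, 39), Pow(Add(-44, g), -1)))), Mul(-1, Function('Y')(-5))))) = Add(-1008, Mul(-1, Add(Add(-100, Mul(-1, Mul(Add(14, 39), Pow(Add(-44, -52), -1)))), Mul(-1, Mul(3, -5))))) = Add(-1008, Mul(-1, Add(Add(-100, Mul(-1, Mul(53, Pow(-96, -1)))), Mul(-1, -15)))) = Add(-1008, Mul(-1, Add(Add(-100, Mul(-1, Mul(53, Rational(-1, 96)))), 15))) = Add(-1008, Mul(-1, Add(Add(-100, Mul(-1, Rational(-53, 96))), 15))) = Add(-1008, Mul(-1, Add(Add(-100, Rational(53, 96)), 15))) = Add(-1008, Mul(-1, Add(Rational(-9547, 96), 15))) = Add(-1008, Mul(-1, Rational(-8107, 96))) = Add(-1008, Rational(8107, 96)) = Rational(-88661, 96)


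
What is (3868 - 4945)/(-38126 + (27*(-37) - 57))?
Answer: 1077/39182 ≈ 0.027487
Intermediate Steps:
(3868 - 4945)/(-38126 + (27*(-37) - 57)) = -1077/(-38126 + (-999 - 57)) = -1077/(-38126 - 1056) = -1077/(-39182) = -1077*(-1/39182) = 1077/39182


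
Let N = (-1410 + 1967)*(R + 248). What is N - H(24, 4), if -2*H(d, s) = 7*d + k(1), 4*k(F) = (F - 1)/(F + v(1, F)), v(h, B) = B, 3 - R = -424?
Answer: 376059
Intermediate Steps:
R = 427 (R = 3 - 1*(-424) = 3 + 424 = 427)
k(F) = (-1 + F)/(8*F) (k(F) = ((F - 1)/(F + F))/4 = ((-1 + F)/((2*F)))/4 = ((-1 + F)*(1/(2*F)))/4 = ((-1 + F)/(2*F))/4 = (-1 + F)/(8*F))
H(d, s) = -7*d/2 (H(d, s) = -(7*d + (1/8)*(-1 + 1)/1)/2 = -(7*d + (1/8)*1*0)/2 = -(7*d + 0)/2 = -7*d/2)
N = 375975 (N = (-1410 + 1967)*(427 + 248) = 557*675 = 375975)
N - H(24, 4) = 375975 - (-7)*24/2 = 375975 - 1*(-84) = 375975 + 84 = 376059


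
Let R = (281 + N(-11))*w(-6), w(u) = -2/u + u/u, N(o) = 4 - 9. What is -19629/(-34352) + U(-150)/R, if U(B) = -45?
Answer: 88713/197524 ≈ 0.44913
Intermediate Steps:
N(o) = -5
w(u) = 1 - 2/u (w(u) = -2/u + 1 = 1 - 2/u)
R = 368 (R = (281 - 5)*((-2 - 6)/(-6)) = 276*(-⅙*(-8)) = 276*(4/3) = 368)
-19629/(-34352) + U(-150)/R = -19629/(-34352) - 45/368 = -19629*(-1/34352) - 45*1/368 = 19629/34352 - 45/368 = 88713/197524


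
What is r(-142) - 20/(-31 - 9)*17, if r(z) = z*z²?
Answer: -5726559/2 ≈ -2.8633e+6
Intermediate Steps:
r(z) = z³
r(-142) - 20/(-31 - 9)*17 = (-142)³ - 20/(-31 - 9)*17 = -2863288 - 20/(-40)*17 = -2863288 - (-1/40*20)*17 = -2863288 - (-1)*17/2 = -2863288 - 1*(-17/2) = -2863288 + 17/2 = -5726559/2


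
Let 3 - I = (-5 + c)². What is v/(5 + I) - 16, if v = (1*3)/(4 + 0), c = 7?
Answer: -253/16 ≈ -15.813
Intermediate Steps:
v = ¾ (v = 3/4 = 3*(¼) = ¾ ≈ 0.75000)
I = -1 (I = 3 - (-5 + 7)² = 3 - 1*2² = 3 - 1*4 = 3 - 4 = -1)
v/(5 + I) - 16 = 3/(4*(5 - 1)) - 16 = (¾)/4 - 16 = (¾)*(¼) - 16 = 3/16 - 16 = -253/16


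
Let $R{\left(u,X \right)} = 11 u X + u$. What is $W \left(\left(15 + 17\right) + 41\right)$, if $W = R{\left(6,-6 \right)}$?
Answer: $-28470$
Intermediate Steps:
$R{\left(u,X \right)} = u + 11 X u$ ($R{\left(u,X \right)} = 11 X u + u = u + 11 X u$)
$W = -390$ ($W = 6 \left(1 + 11 \left(-6\right)\right) = 6 \left(1 - 66\right) = 6 \left(-65\right) = -390$)
$W \left(\left(15 + 17\right) + 41\right) = - 390 \left(\left(15 + 17\right) + 41\right) = - 390 \left(32 + 41\right) = \left(-390\right) 73 = -28470$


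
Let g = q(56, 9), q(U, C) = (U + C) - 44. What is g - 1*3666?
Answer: -3645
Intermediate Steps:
q(U, C) = -44 + C + U (q(U, C) = (C + U) - 44 = -44 + C + U)
g = 21 (g = -44 + 9 + 56 = 21)
g - 1*3666 = 21 - 1*3666 = 21 - 3666 = -3645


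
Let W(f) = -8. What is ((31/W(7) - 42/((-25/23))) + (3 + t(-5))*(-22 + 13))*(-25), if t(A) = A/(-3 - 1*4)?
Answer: -1871/56 ≈ -33.411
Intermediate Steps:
t(A) = -A/7 (t(A) = A/(-3 - 4) = A/(-7) = A*(-⅐) = -A/7)
((31/W(7) - 42/((-25/23))) + (3 + t(-5))*(-22 + 13))*(-25) = ((31/(-8) - 42/((-25/23))) + (3 - ⅐*(-5))*(-22 + 13))*(-25) = ((31*(-⅛) - 42/((-25*1/23))) + (3 + 5/7)*(-9))*(-25) = ((-31/8 - 42/(-25/23)) + (26/7)*(-9))*(-25) = ((-31/8 - 42*(-23/25)) - 234/7)*(-25) = ((-31/8 + 966/25) - 234/7)*(-25) = (6953/200 - 234/7)*(-25) = (1871/1400)*(-25) = -1871/56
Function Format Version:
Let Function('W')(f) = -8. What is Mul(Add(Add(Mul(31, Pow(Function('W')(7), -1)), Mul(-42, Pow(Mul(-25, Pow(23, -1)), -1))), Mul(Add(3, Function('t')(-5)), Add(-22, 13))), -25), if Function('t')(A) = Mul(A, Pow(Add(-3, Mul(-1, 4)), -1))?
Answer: Rational(-1871, 56) ≈ -33.411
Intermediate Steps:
Function('t')(A) = Mul(Rational(-1, 7), A) (Function('t')(A) = Mul(A, Pow(Add(-3, -4), -1)) = Mul(A, Pow(-7, -1)) = Mul(A, Rational(-1, 7)) = Mul(Rational(-1, 7), A))
Mul(Add(Add(Mul(31, Pow(Function('W')(7), -1)), Mul(-42, Pow(Mul(-25, Pow(23, -1)), -1))), Mul(Add(3, Function('t')(-5)), Add(-22, 13))), -25) = Mul(Add(Add(Mul(31, Pow(-8, -1)), Mul(-42, Pow(Mul(-25, Pow(23, -1)), -1))), Mul(Add(3, Mul(Rational(-1, 7), -5)), Add(-22, 13))), -25) = Mul(Add(Add(Mul(31, Rational(-1, 8)), Mul(-42, Pow(Mul(-25, Rational(1, 23)), -1))), Mul(Add(3, Rational(5, 7)), -9)), -25) = Mul(Add(Add(Rational(-31, 8), Mul(-42, Pow(Rational(-25, 23), -1))), Mul(Rational(26, 7), -9)), -25) = Mul(Add(Add(Rational(-31, 8), Mul(-42, Rational(-23, 25))), Rational(-234, 7)), -25) = Mul(Add(Add(Rational(-31, 8), Rational(966, 25)), Rational(-234, 7)), -25) = Mul(Add(Rational(6953, 200), Rational(-234, 7)), -25) = Mul(Rational(1871, 1400), -25) = Rational(-1871, 56)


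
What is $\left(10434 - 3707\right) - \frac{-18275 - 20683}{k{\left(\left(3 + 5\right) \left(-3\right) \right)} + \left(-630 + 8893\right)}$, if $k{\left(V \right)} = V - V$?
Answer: $\frac{55624159}{8263} \approx 6731.7$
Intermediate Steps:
$k{\left(V \right)} = 0$
$\left(10434 - 3707\right) - \frac{-18275 - 20683}{k{\left(\left(3 + 5\right) \left(-3\right) \right)} + \left(-630 + 8893\right)} = \left(10434 - 3707\right) - \frac{-18275 - 20683}{0 + \left(-630 + 8893\right)} = \left(10434 - 3707\right) - - \frac{38958}{0 + 8263} = 6727 - - \frac{38958}{8263} = 6727 + \frac{38958}{8263} = \frac{55624159}{8263}$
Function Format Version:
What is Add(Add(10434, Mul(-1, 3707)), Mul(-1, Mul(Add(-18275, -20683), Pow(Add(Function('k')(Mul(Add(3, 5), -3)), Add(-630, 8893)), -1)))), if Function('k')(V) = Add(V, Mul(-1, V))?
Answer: Rational(55624159, 8263) ≈ 6731.7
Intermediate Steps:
Function('k')(V) = 0
Add(Add(10434, Mul(-1, 3707)), Mul(-1, Mul(Add(-18275, -20683), Pow(Add(Function('k')(Mul(Add(3, 5), -3)), Add(-630, 8893)), -1)))) = Add(Add(10434, Mul(-1, 3707)), Mul(-1, Mul(Add(-18275, -20683), Pow(Add(0, Add(-630, 8893)), -1)))) = Add(Add(10434, -3707), Mul(-1, Mul(-38958, Pow(Add(0, 8263), -1)))) = Add(6727, Mul(-1, Mul(-38958, Pow(8263, -1)))) = Add(6727, Mul(-1, Mul(-38958, Rational(1, 8263)))) = Add(6727, Mul(-1, Rational(-38958, 8263))) = Add(6727, Rational(38958, 8263)) = Rational(55624159, 8263)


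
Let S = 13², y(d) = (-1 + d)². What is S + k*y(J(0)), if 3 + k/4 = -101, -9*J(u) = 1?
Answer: -27911/81 ≈ -344.58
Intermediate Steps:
J(u) = -⅑ (J(u) = -⅑*1 = -⅑)
S = 169
k = -416 (k = -12 + 4*(-101) = -12 - 404 = -416)
S + k*y(J(0)) = 169 - 416*(-1 - ⅑)² = 169 - 416*(-10/9)² = 169 - 416*100/81 = 169 - 41600/81 = -27911/81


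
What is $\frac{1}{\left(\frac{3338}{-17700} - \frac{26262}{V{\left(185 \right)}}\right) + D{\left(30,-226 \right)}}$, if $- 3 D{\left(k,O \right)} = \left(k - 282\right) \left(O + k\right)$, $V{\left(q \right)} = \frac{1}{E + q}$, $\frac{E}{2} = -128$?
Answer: $\frac{8850}{16356019631} \approx 5.4108 \cdot 10^{-7}$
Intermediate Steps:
$E = -256$ ($E = 2 \left(-128\right) = -256$)
$V{\left(q \right)} = \frac{1}{-256 + q}$
$D{\left(k,O \right)} = - \frac{\left(-282 + k\right) \left(O + k\right)}{3}$ ($D{\left(k,O \right)} = - \frac{\left(k - 282\right) \left(O + k\right)}{3} = - \frac{\left(-282 + k\right) \left(O + k\right)}{3}$)
$\frac{1}{\left(\frac{3338}{-17700} - \frac{26262}{V{\left(185 \right)}}\right) + D{\left(30,-226 \right)}} = \frac{1}{\left(\frac{3338}{-17700} - \frac{26262}{\frac{1}{-256 + 185}}\right) + \left(94 \left(-226\right) + 94 \cdot 30 - \frac{30^{2}}{3} - \left(- \frac{226}{3}\right) 30\right)} = \frac{1}{\left(3338 \left(- \frac{1}{17700}\right) - \frac{26262}{\frac{1}{-71}}\right) + \left(-21244 + 2820 - 300 + 2260\right)} = \frac{1}{\left(- \frac{1669}{8850} - \frac{26262}{- \frac{1}{71}}\right) + \left(-21244 + 2820 - 300 + 2260\right)} = \frac{1}{\left(- \frac{1669}{8850} - -1864602\right) - 16464} = \frac{1}{\left(- \frac{1669}{8850} + 1864602\right) - 16464} = \frac{1}{\frac{16501726031}{8850} - 16464} = \frac{1}{\frac{16356019631}{8850}} = \frac{8850}{16356019631}$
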